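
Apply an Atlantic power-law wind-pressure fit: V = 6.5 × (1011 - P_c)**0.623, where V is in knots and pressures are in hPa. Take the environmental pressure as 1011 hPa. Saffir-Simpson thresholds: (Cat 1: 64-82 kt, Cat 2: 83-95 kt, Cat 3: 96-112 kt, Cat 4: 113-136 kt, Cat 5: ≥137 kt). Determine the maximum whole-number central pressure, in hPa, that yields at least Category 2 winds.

Category 2 begins at V = 83 kt.
Required ΔP = (83/6.5)^(1/0.623) = 12.769^1.605 ≈ 59.64 hPa.
P_c ≤ 1011 − 59.64 = 951.36, so the highest integer P_c is 951 hPa.

951 hPa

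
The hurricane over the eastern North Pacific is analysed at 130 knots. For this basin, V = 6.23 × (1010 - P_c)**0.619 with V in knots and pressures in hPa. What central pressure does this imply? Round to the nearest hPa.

875 hPa

ΔP = (V / 6.23)^(1/0.619) = (130/6.23)^1.616.
130/6.23 = 20.867; 20.867^1.616 ≈ 135.39 hPa.
P_c = 1010 − 135.39 = 874.61 ≈ 875 hPa.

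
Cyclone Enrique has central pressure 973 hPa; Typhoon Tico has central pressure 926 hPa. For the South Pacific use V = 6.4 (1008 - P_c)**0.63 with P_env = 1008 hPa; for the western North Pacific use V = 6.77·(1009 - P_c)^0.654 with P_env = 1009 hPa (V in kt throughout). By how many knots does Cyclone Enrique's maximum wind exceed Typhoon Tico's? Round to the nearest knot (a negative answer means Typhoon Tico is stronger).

-62 kt

Cyclone Enrique: ΔP = 35; V ≈ 6.4 × 35^0.63 ≈ 60.11 kt.
Typhoon Tico: ΔP = 83; V ≈ 6.77 × 83^0.654 ≈ 121.81 kt.
Difference ≈ 60.11 − 121.81 = -61.70 → -62 kt.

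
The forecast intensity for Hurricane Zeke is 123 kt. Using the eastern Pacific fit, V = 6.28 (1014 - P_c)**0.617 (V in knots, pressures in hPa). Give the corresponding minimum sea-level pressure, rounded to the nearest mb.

890 mb

ΔP = (V / 6.28)^(1/0.617) = (123/6.28)^1.621.
123/6.28 = 19.586; 19.586^1.621 ≈ 124.14 mb.
P_c = 1014 − 124.14 = 889.86 ≈ 890 mb.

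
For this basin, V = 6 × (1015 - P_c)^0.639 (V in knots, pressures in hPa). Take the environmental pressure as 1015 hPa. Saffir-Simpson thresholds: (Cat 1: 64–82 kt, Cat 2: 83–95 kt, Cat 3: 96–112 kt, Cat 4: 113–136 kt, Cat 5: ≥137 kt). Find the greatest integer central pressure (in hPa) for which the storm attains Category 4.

Category 4 begins at V = 113 kt.
Required ΔP = (113/6)^(1/0.639) = 18.833^1.565 ≈ 98.90 hPa.
P_c ≤ 1015 − 98.90 = 916.10, so the highest integer P_c is 916 hPa.

916 hPa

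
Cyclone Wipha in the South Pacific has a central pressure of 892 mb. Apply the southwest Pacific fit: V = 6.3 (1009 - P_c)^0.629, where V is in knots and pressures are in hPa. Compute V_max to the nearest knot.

ΔP = 1009 − 892 = 117 mb.
117^0.629 ≈ 19.994.
V ≈ 6.3 × 19.994 ≈ 126.0 kt.

126 kt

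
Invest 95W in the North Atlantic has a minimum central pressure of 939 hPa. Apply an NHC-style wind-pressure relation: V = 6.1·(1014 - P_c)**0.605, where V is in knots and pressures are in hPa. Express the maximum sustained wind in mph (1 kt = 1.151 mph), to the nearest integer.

96 mph

ΔP = 1014 − 939 = 75 hPa.
V ≈ 6.1 × 75^0.605 = 6.1 × 13.627 ≈ 83.127 kt.
83.127 × 1.151 ≈ 95.68 mph → 96 mph.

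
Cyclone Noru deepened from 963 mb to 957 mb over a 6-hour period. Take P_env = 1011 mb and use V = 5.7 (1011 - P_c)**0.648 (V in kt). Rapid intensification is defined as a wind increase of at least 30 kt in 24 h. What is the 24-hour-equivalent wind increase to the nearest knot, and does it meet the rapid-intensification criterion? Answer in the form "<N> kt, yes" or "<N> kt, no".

V₁: ΔP = 48, V ≈ 5.7 × 48^0.648 ≈ 70.04 kt.
V₂: ΔP = 54, V ≈ 5.7 × 54^0.648 ≈ 75.59 kt.
ΔV over 6 h = 5.55 kt → 24 h equivalent = 5.55 × 24/6 ≈ 22.20 kt.
22 kt < 30 kt ⇒ not rapid intensification.

22 kt, no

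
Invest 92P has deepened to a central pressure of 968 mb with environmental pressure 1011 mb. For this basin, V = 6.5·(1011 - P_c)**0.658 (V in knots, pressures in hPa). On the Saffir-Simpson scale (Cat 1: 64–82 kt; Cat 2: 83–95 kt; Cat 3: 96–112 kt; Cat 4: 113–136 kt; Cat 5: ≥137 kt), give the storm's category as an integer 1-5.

ΔP = 1011 − 968 = 43 mb.
V ≈ 6.5 × 43^0.658 = 6.5 × 11.88 ≈ 77 kt.
77 kt falls in the Category 1 band.

1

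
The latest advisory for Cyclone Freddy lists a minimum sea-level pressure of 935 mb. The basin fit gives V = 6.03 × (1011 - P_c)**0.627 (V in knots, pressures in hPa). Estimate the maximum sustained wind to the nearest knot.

91 kt

ΔP = 1011 − 935 = 76 mb.
76^0.627 ≈ 15.110.
V ≈ 6.03 × 15.110 ≈ 91.1 kt.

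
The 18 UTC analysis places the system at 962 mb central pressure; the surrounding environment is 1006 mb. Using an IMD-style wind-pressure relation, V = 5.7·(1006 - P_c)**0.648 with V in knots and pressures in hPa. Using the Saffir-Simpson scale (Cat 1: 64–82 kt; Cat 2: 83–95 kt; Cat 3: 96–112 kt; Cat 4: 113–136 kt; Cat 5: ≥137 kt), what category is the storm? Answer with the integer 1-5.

1

ΔP = 1006 − 962 = 44 mb.
V ≈ 5.7 × 44^0.648 = 5.7 × 11.61 ≈ 66 kt.
66 kt falls in the Category 1 band.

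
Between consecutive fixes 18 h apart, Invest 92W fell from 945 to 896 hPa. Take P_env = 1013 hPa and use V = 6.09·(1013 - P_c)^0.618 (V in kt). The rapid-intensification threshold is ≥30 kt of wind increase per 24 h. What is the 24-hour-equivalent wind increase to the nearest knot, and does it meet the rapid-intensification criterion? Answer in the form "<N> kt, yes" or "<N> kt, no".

V₁: ΔP = 68, V ≈ 6.09 × 68^0.618 ≈ 82.62 kt.
V₂: ΔP = 117, V ≈ 6.09 × 117^0.618 ≈ 115.55 kt.
ΔV over 18 h = 32.93 kt → 24 h equivalent = 32.93 × 24/18 ≈ 43.91 kt.
44 kt ≥ 30 kt ⇒ rapid intensification.

44 kt, yes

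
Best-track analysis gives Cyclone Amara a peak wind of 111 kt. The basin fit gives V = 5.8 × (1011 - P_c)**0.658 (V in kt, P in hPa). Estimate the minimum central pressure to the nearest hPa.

922 hPa

ΔP = (V / 5.8)^(1/0.658) = (111/5.8)^1.520.
111/5.8 = 19.138; 19.138^1.520 ≈ 88.75 hPa.
P_c = 1011 − 88.75 = 922.25 ≈ 922 hPa.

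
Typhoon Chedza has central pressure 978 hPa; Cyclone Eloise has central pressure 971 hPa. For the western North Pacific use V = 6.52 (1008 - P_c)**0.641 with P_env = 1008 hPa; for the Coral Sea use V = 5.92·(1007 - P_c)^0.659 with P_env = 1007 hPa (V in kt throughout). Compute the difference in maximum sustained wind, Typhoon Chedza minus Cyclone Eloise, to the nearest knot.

-5 kt

Typhoon Chedza: ΔP = 30; V ≈ 6.52 × 30^0.641 ≈ 57.69 kt.
Cyclone Eloise: ΔP = 36; V ≈ 5.92 × 36^0.659 ≈ 62.79 kt.
Difference ≈ 57.69 − 62.79 = -5.10 → -5 kt.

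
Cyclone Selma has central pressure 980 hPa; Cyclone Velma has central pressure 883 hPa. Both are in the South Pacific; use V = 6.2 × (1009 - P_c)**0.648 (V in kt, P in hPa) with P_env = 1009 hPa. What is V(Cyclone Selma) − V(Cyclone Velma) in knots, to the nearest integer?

-87 kt

Cyclone Selma: ΔP = 29; V ≈ 6.2 × 29^0.648 ≈ 54.96 kt.
Cyclone Velma: ΔP = 126; V ≈ 6.2 × 126^0.648 ≈ 142.37 kt.
Difference ≈ 54.96 − 142.37 = -87.41 → -87 kt.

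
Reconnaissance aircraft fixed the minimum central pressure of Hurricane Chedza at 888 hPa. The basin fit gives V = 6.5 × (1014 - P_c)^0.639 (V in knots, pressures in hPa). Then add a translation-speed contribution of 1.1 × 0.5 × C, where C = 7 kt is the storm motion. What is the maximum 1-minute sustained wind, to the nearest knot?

ΔP = 1014 − 888 = 126 hPa.
126^0.639 ≈ 21.986.
V ≈ 6.5 × 21.986 ≈ 142.9 kt.
Translation term: 1.1 × 0.5 × 7 = 3.85 kt.
Corrected V ≈ 146.75 kt → 147 kt.

147 kt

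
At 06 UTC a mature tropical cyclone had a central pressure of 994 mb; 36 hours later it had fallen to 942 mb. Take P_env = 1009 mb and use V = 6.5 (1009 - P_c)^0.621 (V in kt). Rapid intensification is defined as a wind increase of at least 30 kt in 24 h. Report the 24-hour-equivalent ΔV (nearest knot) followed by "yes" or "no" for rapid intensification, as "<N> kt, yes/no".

V₁: ΔP = 15, V ≈ 6.5 × 15^0.621 ≈ 34.94 kt.
V₂: ΔP = 67, V ≈ 6.5 × 67^0.621 ≈ 88.49 kt.
ΔV over 36 h = 53.55 kt → 24 h equivalent = 53.55 × 24/36 ≈ 35.70 kt.
36 kt ≥ 30 kt ⇒ rapid intensification.

36 kt, yes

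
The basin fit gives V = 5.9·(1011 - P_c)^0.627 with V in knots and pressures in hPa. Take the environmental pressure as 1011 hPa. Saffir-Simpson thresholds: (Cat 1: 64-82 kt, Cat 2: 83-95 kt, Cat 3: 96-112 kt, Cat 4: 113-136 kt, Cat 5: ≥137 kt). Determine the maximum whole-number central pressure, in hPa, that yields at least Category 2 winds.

943 hPa

Category 2 begins at V = 83 kt.
Required ΔP = (83/5.9)^(1/0.627) = 14.068^1.595 ≈ 67.81 hPa.
P_c ≤ 1011 − 67.81 = 943.19, so the highest integer P_c is 943 hPa.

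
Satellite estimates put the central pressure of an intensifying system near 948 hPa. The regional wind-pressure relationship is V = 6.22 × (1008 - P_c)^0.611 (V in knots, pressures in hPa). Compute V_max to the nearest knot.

ΔP = 1008 − 948 = 60 hPa.
60^0.611 ≈ 12.203.
V ≈ 6.22 × 12.203 ≈ 75.9 kt.

76 kt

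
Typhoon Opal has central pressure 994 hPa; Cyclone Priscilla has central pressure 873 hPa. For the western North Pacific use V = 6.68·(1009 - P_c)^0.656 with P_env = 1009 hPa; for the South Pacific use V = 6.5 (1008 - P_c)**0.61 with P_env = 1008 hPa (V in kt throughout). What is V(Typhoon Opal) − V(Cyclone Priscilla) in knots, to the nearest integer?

Typhoon Opal: ΔP = 15; V ≈ 6.68 × 15^0.656 ≈ 39.47 kt.
Cyclone Priscilla: ΔP = 135; V ≈ 6.5 × 135^0.61 ≈ 129.54 kt.
Difference ≈ 39.47 − 129.54 = -90.07 → -90 kt.

-90 kt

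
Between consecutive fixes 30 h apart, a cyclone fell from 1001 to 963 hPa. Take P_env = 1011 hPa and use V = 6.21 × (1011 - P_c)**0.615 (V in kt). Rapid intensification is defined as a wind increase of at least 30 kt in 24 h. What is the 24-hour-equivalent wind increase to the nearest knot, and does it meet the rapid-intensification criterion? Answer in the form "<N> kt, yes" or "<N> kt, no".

V₁: ΔP = 10, V ≈ 6.21 × 10^0.615 ≈ 25.59 kt.
V₂: ΔP = 48, V ≈ 6.21 × 48^0.615 ≈ 67.15 kt.
ΔV over 30 h = 41.56 kt → 24 h equivalent = 41.56 × 24/30 ≈ 33.25 kt.
33 kt ≥ 30 kt ⇒ rapid intensification.

33 kt, yes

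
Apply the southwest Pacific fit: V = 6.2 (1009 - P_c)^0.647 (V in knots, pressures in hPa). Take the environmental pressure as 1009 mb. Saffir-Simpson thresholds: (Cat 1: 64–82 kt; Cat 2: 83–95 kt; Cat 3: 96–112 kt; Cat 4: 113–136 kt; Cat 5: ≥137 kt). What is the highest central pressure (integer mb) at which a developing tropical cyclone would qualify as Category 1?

Category 1 begins at V = 64 kt.
Required ΔP = (64/6.2)^(1/0.647) = 10.323^1.546 ≈ 36.89 mb.
P_c ≤ 1009 − 36.89 = 972.11, so the highest integer P_c is 972 mb.

972 mb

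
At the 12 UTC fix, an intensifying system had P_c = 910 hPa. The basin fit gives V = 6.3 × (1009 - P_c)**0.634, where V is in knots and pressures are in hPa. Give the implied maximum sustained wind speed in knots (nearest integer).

116 kt

ΔP = 1009 − 910 = 99 hPa.
99^0.634 ≈ 18.418.
V ≈ 6.3 × 18.418 ≈ 116.0 kt.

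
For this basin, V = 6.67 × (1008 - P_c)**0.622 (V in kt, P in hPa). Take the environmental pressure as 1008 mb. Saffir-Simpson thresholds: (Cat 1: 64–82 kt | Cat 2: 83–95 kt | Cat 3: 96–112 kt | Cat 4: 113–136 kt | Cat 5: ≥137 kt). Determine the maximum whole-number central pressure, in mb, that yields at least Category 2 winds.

Category 2 begins at V = 83 kt.
Required ΔP = (83/6.67)^(1/0.622) = 12.444^1.608 ≈ 57.59 mb.
P_c ≤ 1008 − 57.59 = 950.41, so the highest integer P_c is 950 mb.

950 mb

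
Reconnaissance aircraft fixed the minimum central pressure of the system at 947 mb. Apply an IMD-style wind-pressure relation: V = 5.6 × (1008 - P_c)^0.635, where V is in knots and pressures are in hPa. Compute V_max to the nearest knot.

76 kt

ΔP = 1008 − 947 = 61 mb.
61^0.635 ≈ 13.605.
V ≈ 5.6 × 13.605 ≈ 76.2 kt.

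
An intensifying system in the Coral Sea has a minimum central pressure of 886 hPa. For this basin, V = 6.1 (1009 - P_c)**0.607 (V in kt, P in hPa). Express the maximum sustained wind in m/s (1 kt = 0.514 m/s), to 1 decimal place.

58.2 m/s

ΔP = 1009 − 886 = 123 hPa.
V ≈ 6.1 × 123^0.607 = 6.1 × 18.560 ≈ 113.215 kt.
113.215 × 0.514 ≈ 58.19 m/s → 58.2 m/s.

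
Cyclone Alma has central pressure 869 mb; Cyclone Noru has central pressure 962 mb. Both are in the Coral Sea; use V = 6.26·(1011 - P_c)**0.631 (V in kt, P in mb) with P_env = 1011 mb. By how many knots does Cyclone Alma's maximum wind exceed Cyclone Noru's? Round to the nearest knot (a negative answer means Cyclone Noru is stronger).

70 kt

Cyclone Alma: ΔP = 142; V ≈ 6.26 × 142^0.631 ≈ 142.78 kt.
Cyclone Noru: ΔP = 49; V ≈ 6.26 × 49^0.631 ≈ 72.96 kt.
Difference ≈ 142.78 − 72.96 = 69.82 → 70 kt.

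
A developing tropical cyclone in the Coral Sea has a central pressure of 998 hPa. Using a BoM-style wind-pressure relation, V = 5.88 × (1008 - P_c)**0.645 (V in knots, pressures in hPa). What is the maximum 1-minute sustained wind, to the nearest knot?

ΔP = 1008 − 998 = 10 hPa.
10^0.645 ≈ 4.416.
V ≈ 5.88 × 4.416 ≈ 26.0 kt.

26 kt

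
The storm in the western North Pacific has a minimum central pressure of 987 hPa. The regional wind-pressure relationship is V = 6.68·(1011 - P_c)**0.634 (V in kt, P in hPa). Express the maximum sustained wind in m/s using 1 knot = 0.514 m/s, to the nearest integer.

26 m/s

ΔP = 1011 − 987 = 24 hPa.
V ≈ 6.68 × 24^0.634 = 6.68 × 7.500 ≈ 50.099 kt.
50.099 × 0.514 ≈ 25.75 m/s → 26 m/s.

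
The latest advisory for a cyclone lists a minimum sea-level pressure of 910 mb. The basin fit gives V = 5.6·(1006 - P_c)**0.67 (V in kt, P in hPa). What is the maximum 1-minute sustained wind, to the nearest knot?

ΔP = 1006 − 910 = 96 mb.
96^0.67 ≈ 21.287.
V ≈ 5.6 × 21.287 ≈ 119.2 kt.

119 kt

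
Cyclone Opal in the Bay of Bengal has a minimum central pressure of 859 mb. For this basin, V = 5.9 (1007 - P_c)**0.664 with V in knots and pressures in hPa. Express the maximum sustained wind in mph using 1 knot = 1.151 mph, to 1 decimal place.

ΔP = 1007 − 859 = 148 mb.
V ≈ 5.9 × 148^0.664 = 5.9 × 27.609 ≈ 162.894 kt.
162.894 × 1.151 ≈ 187.49 mph → 187.5 mph.

187.5 mph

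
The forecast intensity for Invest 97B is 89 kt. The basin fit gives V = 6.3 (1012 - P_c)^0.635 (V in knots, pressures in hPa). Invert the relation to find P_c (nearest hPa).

947 hPa

ΔP = (V / 6.3)^(1/0.635) = (89/6.3)^1.575.
89/6.3 = 14.127; 14.127^1.575 ≈ 64.73 hPa.
P_c = 1012 − 64.73 = 947.27 ≈ 947 hPa.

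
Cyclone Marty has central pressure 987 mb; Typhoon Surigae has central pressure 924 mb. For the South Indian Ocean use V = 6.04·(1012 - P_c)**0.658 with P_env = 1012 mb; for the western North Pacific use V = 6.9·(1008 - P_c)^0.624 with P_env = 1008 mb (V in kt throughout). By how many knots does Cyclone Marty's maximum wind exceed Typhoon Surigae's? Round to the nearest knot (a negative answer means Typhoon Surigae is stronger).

-59 kt

Cyclone Marty: ΔP = 25; V ≈ 6.04 × 25^0.658 ≈ 50.22 kt.
Typhoon Surigae: ΔP = 84; V ≈ 6.9 × 84^0.624 ≈ 109.55 kt.
Difference ≈ 50.22 − 109.55 = -59.33 → -59 kt.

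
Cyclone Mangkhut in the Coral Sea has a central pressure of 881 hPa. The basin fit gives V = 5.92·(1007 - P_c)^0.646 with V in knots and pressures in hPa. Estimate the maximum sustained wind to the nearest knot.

ΔP = 1007 − 881 = 126 hPa.
126^0.646 ≈ 22.743.
V ≈ 5.92 × 22.743 ≈ 134.6 kt.

135 kt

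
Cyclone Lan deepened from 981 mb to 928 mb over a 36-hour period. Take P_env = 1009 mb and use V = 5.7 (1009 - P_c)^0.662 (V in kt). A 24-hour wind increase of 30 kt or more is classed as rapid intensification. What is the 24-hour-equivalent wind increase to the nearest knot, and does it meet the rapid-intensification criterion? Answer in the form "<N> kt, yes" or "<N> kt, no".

35 kt, yes

V₁: ΔP = 28, V ≈ 5.7 × 28^0.662 ≈ 51.75 kt.
V₂: ΔP = 81, V ≈ 5.7 × 81^0.662 ≈ 104.54 kt.
ΔV over 36 h = 52.79 kt → 24 h equivalent = 52.79 × 24/36 ≈ 35.19 kt.
35 kt ≥ 30 kt ⇒ rapid intensification.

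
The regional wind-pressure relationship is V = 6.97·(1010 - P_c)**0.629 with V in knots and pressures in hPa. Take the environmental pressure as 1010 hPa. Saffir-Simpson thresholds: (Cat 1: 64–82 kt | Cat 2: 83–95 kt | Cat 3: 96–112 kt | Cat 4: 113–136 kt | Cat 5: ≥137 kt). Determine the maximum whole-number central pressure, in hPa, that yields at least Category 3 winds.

945 hPa

Category 3 begins at V = 96 kt.
Required ΔP = (96/6.97)^(1/0.629) = 13.773^1.590 ≈ 64.70 hPa.
P_c ≤ 1010 − 64.70 = 945.30, so the highest integer P_c is 945 hPa.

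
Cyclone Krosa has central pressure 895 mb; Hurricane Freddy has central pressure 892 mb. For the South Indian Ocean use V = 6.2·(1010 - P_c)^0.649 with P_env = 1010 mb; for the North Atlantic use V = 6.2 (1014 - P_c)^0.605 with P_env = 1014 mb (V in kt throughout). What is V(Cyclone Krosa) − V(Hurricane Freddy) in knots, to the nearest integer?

21 kt

Cyclone Krosa: ΔP = 115; V ≈ 6.2 × 115^0.649 ≈ 134.83 kt.
Hurricane Freddy: ΔP = 122; V ≈ 6.2 × 122^0.605 ≈ 113.41 kt.
Difference ≈ 134.83 − 113.41 = 21.42 → 21 kt.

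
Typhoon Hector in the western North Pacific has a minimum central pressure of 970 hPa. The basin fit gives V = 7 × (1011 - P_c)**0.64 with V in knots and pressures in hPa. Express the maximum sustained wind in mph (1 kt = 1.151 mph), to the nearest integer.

ΔP = 1011 − 970 = 41 hPa.
V ≈ 7 × 41^0.64 = 7 × 10.769 ≈ 75.384 kt.
75.384 × 1.151 ≈ 86.77 mph → 87 mph.

87 mph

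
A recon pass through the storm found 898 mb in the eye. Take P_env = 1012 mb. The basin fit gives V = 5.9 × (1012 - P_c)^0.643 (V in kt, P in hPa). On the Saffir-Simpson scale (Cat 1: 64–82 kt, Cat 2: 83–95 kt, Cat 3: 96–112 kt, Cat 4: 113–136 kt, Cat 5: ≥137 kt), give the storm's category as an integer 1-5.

4

ΔP = 1012 − 898 = 114 mb.
V ≈ 5.9 × 114^0.643 = 5.9 × 21.02 ≈ 124 kt.
124 kt falls in the Category 4 band.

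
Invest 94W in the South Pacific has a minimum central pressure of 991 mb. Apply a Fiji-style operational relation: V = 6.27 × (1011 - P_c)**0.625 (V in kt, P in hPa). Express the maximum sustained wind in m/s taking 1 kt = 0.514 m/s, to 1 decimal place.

21.0 m/s

ΔP = 1011 − 991 = 20 mb.
V ≈ 6.27 × 20^0.625 = 6.27 × 6.503 ≈ 40.777 kt.
40.777 × 0.514 ≈ 20.96 m/s → 21.0 m/s.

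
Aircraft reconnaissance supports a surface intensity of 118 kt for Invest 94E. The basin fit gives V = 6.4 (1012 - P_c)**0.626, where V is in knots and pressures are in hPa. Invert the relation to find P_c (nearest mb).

907 mb

ΔP = (V / 6.4)^(1/0.626) = (118/6.4)^1.597.
118/6.4 = 18.438; 18.438^1.597 ≈ 105.17 mb.
P_c = 1012 − 105.17 = 906.83 ≈ 907 mb.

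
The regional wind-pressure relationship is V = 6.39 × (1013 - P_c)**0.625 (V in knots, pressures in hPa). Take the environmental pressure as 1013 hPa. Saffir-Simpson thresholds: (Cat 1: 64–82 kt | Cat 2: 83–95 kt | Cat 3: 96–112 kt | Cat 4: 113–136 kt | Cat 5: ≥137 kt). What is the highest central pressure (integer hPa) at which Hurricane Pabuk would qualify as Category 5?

Category 5 begins at V = 137 kt.
Required ΔP = (137/6.39)^(1/0.625) = 21.440^1.600 ≈ 134.88 hPa.
P_c ≤ 1013 − 134.88 = 878.12, so the highest integer P_c is 878 hPa.

878 hPa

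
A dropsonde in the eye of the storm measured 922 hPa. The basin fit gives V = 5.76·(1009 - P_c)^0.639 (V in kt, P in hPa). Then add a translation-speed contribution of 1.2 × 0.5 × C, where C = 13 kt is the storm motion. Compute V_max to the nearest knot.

ΔP = 1009 − 922 = 87 hPa.
87^0.639 ≈ 17.352.
V ≈ 5.76 × 17.352 ≈ 99.9 kt.
Translation term: 1.2 × 0.5 × 13 = 7.8 kt.
Corrected V ≈ 107.7 kt → 108 kt.

108 kt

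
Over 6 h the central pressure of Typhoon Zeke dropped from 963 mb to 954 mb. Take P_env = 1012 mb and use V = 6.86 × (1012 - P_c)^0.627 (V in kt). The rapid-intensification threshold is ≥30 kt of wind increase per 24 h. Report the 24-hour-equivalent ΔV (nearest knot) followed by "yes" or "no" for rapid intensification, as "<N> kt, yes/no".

V₁: ΔP = 49, V ≈ 6.86 × 49^0.627 ≈ 78.72 kt.
V₂: ΔP = 58, V ≈ 6.86 × 58^0.627 ≈ 87.50 kt.
ΔV over 6 h = 8.78 kt → 24 h equivalent = 8.78 × 24/6 ≈ 35.12 kt.
35 kt ≥ 30 kt ⇒ rapid intensification.

35 kt, yes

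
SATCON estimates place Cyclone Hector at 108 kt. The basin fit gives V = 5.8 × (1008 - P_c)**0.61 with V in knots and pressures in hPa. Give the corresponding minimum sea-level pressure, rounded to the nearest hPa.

887 hPa

ΔP = (V / 5.8)^(1/0.61) = (108/5.8)^1.639.
108/5.8 = 18.621; 18.621^1.639 ≈ 120.77 hPa.
P_c = 1008 − 120.77 = 887.23 ≈ 887 hPa.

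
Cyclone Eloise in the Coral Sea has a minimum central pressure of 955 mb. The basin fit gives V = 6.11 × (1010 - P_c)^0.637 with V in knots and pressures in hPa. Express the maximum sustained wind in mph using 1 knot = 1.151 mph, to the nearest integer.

90 mph

ΔP = 1010 − 955 = 55 mb.
V ≈ 6.11 × 55^0.637 = 6.11 × 12.841 ≈ 78.461 kt.
78.461 × 1.151 ≈ 90.31 mph → 90 mph.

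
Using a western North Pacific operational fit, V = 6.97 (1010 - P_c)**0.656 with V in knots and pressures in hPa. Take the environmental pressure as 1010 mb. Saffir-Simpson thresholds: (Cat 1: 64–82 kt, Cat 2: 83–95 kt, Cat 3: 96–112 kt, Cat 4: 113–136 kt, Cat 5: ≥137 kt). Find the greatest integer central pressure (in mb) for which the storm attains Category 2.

Category 2 begins at V = 83 kt.
Required ΔP = (83/6.97)^(1/0.656) = 11.908^1.524 ≈ 43.65 mb.
P_c ≤ 1010 − 43.65 = 966.35, so the highest integer P_c is 966 mb.

966 mb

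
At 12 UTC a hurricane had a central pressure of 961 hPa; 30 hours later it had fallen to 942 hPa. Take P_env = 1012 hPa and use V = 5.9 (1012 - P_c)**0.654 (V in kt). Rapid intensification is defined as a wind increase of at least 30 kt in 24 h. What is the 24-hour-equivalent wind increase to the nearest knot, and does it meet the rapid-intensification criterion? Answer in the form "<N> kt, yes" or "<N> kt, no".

V₁: ΔP = 51, V ≈ 5.9 × 51^0.654 ≈ 77.20 kt.
V₂: ΔP = 70, V ≈ 5.9 × 70^0.654 ≈ 94.96 kt.
ΔV over 30 h = 17.76 kt → 24 h equivalent = 17.76 × 24/30 ≈ 14.21 kt.
14 kt < 30 kt ⇒ not rapid intensification.

14 kt, no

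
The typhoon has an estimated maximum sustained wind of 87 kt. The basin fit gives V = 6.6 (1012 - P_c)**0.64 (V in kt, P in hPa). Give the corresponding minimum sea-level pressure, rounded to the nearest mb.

ΔP = (V / 6.6)^(1/0.64) = (87/6.6)^1.562.
87/6.6 = 13.182; 13.182^1.562 ≈ 56.23 mb.
P_c = 1012 − 56.23 = 955.77 ≈ 956 mb.

956 mb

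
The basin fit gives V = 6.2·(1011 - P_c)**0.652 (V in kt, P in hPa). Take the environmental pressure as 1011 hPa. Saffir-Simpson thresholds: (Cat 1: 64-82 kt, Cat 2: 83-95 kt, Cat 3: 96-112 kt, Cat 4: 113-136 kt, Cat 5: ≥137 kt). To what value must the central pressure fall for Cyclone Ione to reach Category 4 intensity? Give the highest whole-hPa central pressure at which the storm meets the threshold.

Category 4 begins at V = 113 kt.
Required ΔP = (113/6.2)^(1/0.652) = 18.226^1.534 ≈ 85.82 hPa.
P_c ≤ 1011 − 85.82 = 925.18, so the highest integer P_c is 925 hPa.

925 hPa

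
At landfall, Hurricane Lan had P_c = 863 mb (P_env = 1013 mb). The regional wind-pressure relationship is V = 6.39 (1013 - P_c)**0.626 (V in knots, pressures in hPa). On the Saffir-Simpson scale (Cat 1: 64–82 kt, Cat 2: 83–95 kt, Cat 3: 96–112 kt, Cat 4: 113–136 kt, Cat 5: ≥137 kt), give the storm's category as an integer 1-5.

ΔP = 1013 − 863 = 150 mb.
V ≈ 6.39 × 150^0.626 = 6.39 × 23.03 ≈ 147 kt.
147 kt falls in the Category 5 band.

5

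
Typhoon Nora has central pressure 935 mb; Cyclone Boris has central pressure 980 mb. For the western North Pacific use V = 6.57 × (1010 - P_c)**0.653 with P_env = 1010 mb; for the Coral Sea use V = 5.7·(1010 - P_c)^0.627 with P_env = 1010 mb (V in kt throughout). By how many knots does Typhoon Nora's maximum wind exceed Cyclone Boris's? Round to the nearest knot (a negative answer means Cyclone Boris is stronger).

62 kt

Typhoon Nora: ΔP = 75; V ≈ 6.57 × 75^0.653 ≈ 110.15 kt.
Cyclone Boris: ΔP = 30; V ≈ 5.7 × 30^0.627 ≈ 48.09 kt.
Difference ≈ 110.15 − 48.09 = 62.06 → 62 kt.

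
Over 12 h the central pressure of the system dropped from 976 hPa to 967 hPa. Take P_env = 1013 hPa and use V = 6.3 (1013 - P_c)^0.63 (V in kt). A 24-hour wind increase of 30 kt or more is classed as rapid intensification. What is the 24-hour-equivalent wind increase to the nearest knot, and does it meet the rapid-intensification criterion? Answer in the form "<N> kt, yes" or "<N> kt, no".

V₁: ΔP = 37, V ≈ 6.3 × 37^0.63 ≈ 61.28 kt.
V₂: ΔP = 46, V ≈ 6.3 × 46^0.63 ≈ 70.29 kt.
ΔV over 12 h = 9.01 kt → 24 h equivalent = 9.01 × 24/12 ≈ 18.02 kt.
18 kt < 30 kt ⇒ not rapid intensification.

18 kt, no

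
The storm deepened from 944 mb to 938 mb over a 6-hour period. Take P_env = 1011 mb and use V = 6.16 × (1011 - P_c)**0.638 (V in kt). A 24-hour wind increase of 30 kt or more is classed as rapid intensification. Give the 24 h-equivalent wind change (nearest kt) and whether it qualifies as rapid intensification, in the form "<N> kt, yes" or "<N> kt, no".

20 kt, no

V₁: ΔP = 67, V ≈ 6.16 × 67^0.638 ≈ 90.08 kt.
V₂: ΔP = 73, V ≈ 6.16 × 73^0.638 ≈ 95.14 kt.
ΔV over 6 h = 5.06 kt → 24 h equivalent = 5.06 × 24/6 ≈ 20.24 kt.
20 kt < 30 kt ⇒ not rapid intensification.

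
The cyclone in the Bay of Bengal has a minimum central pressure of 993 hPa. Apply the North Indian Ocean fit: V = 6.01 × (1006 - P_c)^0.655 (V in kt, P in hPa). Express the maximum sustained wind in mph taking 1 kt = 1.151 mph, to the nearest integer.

37 mph

ΔP = 1006 − 993 = 13 hPa.
V ≈ 6.01 × 13^0.655 = 6.01 × 5.366 ≈ 32.248 kt.
32.248 × 1.151 ≈ 37.12 mph → 37 mph.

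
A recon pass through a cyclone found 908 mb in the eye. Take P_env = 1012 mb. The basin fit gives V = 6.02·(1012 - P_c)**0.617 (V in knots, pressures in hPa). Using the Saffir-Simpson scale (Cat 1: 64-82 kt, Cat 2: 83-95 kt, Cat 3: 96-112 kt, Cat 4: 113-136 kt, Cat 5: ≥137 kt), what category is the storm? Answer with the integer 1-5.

3

ΔP = 1012 − 908 = 104 mb.
V ≈ 6.02 × 104^0.617 = 6.02 × 17.56 ≈ 106 kt.
106 kt falls in the Category 3 band.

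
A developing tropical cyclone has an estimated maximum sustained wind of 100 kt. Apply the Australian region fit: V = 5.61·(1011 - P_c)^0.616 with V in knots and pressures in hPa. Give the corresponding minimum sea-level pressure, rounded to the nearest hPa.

904 hPa

ΔP = (V / 5.61)^(1/0.616) = (100/5.61)^1.623.
100/5.61 = 17.825; 17.825^1.623 ≈ 107.38 hPa.
P_c = 1011 − 107.38 = 903.62 ≈ 904 hPa.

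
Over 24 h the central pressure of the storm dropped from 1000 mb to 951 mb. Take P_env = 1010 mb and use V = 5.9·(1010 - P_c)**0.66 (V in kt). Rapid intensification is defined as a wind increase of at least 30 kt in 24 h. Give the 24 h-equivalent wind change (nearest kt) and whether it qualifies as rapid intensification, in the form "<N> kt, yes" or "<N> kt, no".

60 kt, yes

V₁: ΔP = 10, V ≈ 5.9 × 10^0.66 ≈ 26.97 kt.
V₂: ΔP = 59, V ≈ 5.9 × 59^0.66 ≈ 87.02 kt.
ΔV over 24 h = 60.05 kt → 24 h equivalent = 60.05 × 24/24 ≈ 60.05 kt.
60 kt ≥ 30 kt ⇒ rapid intensification.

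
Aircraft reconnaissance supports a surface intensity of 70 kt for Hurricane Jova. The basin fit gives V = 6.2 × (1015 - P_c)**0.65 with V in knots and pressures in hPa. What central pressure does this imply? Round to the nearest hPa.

973 hPa

ΔP = (V / 6.2)^(1/0.65) = (70/6.2)^1.538.
70/6.2 = 11.290; 11.290^1.538 ≈ 41.64 hPa.
P_c = 1015 − 41.64 = 973.36 ≈ 973 hPa.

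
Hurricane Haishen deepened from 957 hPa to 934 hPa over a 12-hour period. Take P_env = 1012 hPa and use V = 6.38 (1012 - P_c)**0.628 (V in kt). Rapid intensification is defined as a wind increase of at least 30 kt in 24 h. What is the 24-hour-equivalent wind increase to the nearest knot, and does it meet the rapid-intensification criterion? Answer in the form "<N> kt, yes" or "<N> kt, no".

39 kt, yes

V₁: ΔP = 55, V ≈ 6.38 × 55^0.628 ≈ 79.03 kt.
V₂: ΔP = 78, V ≈ 6.38 × 78^0.628 ≈ 98.41 kt.
ΔV over 12 h = 19.38 kt → 24 h equivalent = 19.38 × 24/12 ≈ 38.76 kt.
39 kt ≥ 30 kt ⇒ rapid intensification.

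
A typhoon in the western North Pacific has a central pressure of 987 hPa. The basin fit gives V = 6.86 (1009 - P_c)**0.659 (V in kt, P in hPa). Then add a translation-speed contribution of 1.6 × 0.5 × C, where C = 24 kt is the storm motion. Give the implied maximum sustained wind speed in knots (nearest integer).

ΔP = 1009 − 987 = 22 hPa.
22^0.659 ≈ 7.668.
V ≈ 6.86 × 7.668 ≈ 52.6 kt.
Translation term: 1.6 × 0.5 × 24 = 19.2 kt.
Corrected V ≈ 71.8 kt → 72 kt.

72 kt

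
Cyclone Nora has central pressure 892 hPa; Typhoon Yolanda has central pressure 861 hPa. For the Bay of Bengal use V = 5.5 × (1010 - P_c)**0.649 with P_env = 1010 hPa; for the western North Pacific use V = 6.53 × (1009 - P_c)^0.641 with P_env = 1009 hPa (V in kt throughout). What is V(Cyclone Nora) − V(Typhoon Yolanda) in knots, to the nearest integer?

-39 kt

Cyclone Nora: ΔP = 118; V ≈ 5.5 × 118^0.649 ≈ 121.62 kt.
Typhoon Yolanda: ΔP = 148; V ≈ 6.53 × 148^0.641 ≈ 160.71 kt.
Difference ≈ 121.62 − 160.71 = -39.09 → -39 kt.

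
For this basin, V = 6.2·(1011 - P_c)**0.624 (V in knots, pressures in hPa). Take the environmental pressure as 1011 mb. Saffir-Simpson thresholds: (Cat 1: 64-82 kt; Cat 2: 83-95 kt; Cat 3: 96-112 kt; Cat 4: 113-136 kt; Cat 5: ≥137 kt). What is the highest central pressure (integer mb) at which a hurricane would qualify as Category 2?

Category 2 begins at V = 83 kt.
Required ΔP = (83/6.2)^(1/0.624) = 13.387^1.603 ≈ 63.91 mb.
P_c ≤ 1011 − 63.91 = 947.09, so the highest integer P_c is 947 mb.

947 mb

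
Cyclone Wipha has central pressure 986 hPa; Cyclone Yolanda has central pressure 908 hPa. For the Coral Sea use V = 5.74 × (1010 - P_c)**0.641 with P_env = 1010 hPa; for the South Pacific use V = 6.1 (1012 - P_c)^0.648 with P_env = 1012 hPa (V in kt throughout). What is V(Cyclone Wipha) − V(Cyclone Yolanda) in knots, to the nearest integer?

Cyclone Wipha: ΔP = 24; V ≈ 5.74 × 24^0.641 ≈ 44.02 kt.
Cyclone Yolanda: ΔP = 104; V ≈ 6.1 × 104^0.648 ≈ 123.70 kt.
Difference ≈ 44.02 − 123.70 = -79.68 → -80 kt.

-80 kt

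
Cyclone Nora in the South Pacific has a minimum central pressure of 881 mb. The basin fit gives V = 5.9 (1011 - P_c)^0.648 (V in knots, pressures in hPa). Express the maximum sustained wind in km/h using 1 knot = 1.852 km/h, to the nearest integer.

ΔP = 1011 − 881 = 130 mb.
V ≈ 5.9 × 130^0.648 = 5.9 × 23.433 ≈ 138.257 kt.
138.257 × 1.852 ≈ 256.05 km/h → 256 km/h.

256 km/h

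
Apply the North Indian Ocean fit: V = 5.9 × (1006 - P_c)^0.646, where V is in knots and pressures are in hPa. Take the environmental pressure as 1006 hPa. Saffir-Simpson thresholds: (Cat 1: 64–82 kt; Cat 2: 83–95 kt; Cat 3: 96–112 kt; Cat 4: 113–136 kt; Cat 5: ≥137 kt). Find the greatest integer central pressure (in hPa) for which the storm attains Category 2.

Category 2 begins at V = 83 kt.
Required ΔP = (83/5.9)^(1/0.646) = 14.068^1.548 ≈ 59.90 hPa.
P_c ≤ 1006 − 59.90 = 946.10, so the highest integer P_c is 946 hPa.

946 hPa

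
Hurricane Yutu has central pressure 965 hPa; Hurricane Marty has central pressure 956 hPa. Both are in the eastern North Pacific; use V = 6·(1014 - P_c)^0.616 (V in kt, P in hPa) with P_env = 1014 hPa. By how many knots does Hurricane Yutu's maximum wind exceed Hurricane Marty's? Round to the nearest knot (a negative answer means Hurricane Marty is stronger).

Hurricane Yutu: ΔP = 49; V ≈ 6 × 49^0.616 ≈ 65.96 kt.
Hurricane Marty: ΔP = 58; V ≈ 6 × 58^0.616 ≈ 73.19 kt.
Difference ≈ 65.96 − 73.19 = -7.23 → -7 kt.

-7 kt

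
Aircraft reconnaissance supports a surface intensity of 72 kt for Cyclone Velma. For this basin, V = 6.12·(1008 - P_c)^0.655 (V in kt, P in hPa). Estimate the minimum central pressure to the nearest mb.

ΔP = (V / 6.12)^(1/0.655) = (72/6.12)^1.527.
72/6.12 = 11.765; 11.765^1.527 ≈ 43.10 mb.
P_c = 1008 − 43.10 = 964.90 ≈ 965 mb.

965 mb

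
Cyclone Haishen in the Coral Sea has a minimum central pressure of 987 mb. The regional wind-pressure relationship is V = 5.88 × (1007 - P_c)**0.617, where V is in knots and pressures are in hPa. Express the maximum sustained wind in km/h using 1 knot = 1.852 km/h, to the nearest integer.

69 km/h

ΔP = 1007 − 987 = 20 mb.
V ≈ 5.88 × 20^0.617 = 5.88 × 6.349 ≈ 37.335 kt.
37.335 × 1.852 ≈ 69.14 km/h → 69 km/h.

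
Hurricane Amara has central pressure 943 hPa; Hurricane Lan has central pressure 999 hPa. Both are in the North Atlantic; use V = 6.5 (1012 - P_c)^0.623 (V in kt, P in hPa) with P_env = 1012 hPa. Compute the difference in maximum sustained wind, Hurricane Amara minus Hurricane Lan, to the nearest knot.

59 kt

Hurricane Amara: ΔP = 69; V ≈ 6.5 × 69^0.623 ≈ 90.89 kt.
Hurricane Lan: ΔP = 13; V ≈ 6.5 × 13^0.623 ≈ 32.13 kt.
Difference ≈ 90.89 − 32.13 = 58.76 → 59 kt.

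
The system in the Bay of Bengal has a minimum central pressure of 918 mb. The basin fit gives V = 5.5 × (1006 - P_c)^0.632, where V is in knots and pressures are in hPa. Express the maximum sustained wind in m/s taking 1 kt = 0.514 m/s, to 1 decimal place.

ΔP = 1006 − 918 = 88 mb.
V ≈ 5.5 × 88^0.632 = 5.5 × 16.940 ≈ 93.170 kt.
93.170 × 0.514 ≈ 47.89 m/s → 47.9 m/s.

47.9 m/s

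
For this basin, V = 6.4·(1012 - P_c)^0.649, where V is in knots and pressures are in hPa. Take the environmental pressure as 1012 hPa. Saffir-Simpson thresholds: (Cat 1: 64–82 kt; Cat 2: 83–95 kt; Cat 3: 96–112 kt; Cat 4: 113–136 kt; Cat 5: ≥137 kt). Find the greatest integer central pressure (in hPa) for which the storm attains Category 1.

977 hPa

Category 1 begins at V = 64 kt.
Required ΔP = (64/6.4)^(1/0.649) = 10.000^1.541 ≈ 34.74 hPa.
P_c ≤ 1012 − 34.74 = 977.26, so the highest integer P_c is 977 hPa.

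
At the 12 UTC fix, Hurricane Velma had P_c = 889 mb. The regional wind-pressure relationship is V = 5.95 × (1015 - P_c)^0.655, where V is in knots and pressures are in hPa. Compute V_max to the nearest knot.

ΔP = 1015 − 889 = 126 mb.
126^0.655 ≈ 23.754.
V ≈ 5.95 × 23.754 ≈ 141.3 kt.

141 kt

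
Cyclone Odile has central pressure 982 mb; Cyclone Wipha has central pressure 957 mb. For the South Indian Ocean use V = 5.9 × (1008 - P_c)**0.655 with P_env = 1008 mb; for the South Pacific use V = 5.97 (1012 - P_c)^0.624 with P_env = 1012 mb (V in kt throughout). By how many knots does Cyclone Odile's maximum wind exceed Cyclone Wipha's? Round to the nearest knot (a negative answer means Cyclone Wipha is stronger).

-23 kt

Cyclone Odile: ΔP = 26; V ≈ 5.9 × 26^0.655 ≈ 49.85 kt.
Cyclone Wipha: ΔP = 55; V ≈ 5.97 × 55^0.624 ≈ 72.77 kt.
Difference ≈ 49.85 − 72.77 = -22.92 → -23 kt.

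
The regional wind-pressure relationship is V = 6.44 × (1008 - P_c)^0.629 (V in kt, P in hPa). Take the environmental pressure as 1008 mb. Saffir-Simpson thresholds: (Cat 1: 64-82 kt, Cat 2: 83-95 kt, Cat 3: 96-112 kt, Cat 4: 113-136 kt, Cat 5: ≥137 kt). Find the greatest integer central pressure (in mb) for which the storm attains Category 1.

Category 1 begins at V = 64 kt.
Required ΔP = (64/6.44)^(1/0.629) = 9.938^1.590 ≈ 38.51 mb.
P_c ≤ 1008 − 38.51 = 969.49, so the highest integer P_c is 969 mb.

969 mb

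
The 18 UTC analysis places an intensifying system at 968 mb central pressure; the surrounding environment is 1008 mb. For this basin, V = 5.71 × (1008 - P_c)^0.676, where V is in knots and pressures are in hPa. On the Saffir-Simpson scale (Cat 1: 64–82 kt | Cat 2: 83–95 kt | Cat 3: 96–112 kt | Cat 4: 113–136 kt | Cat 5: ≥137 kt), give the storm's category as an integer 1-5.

ΔP = 1008 − 968 = 40 mb.
V ≈ 5.71 × 40^0.676 = 5.71 × 12.11 ≈ 69 kt.
69 kt falls in the Category 1 band.

1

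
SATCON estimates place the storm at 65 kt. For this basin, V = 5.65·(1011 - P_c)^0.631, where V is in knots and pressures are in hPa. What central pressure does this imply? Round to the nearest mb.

ΔP = (V / 5.65)^(1/0.631) = (65/5.65)^1.585.
65/5.65 = 11.504; 11.504^1.585 ≈ 48.00 mb.
P_c = 1011 − 48.00 = 963.00 ≈ 963 mb.

963 mb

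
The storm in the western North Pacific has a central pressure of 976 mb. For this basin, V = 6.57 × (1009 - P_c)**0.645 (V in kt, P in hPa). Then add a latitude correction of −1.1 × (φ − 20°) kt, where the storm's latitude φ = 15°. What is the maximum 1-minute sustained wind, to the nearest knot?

68 kt

ΔP = 1009 − 976 = 33 mb.
33^0.645 ≈ 9.538.
V ≈ 6.57 × 9.538 ≈ 62.7 kt.
Latitude correction: −1.1 × (15 − 20) = 5.5 kt.
Corrected V ≈ 68.2 kt → 68 kt.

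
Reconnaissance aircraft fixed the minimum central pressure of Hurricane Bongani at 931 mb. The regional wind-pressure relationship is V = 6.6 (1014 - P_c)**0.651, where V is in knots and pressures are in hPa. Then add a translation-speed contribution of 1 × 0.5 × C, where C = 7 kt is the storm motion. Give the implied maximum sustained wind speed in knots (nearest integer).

121 kt

ΔP = 1014 − 931 = 83 mb.
83^0.651 ≈ 17.755.
V ≈ 6.6 × 17.755 ≈ 117.2 kt.
Translation term: 1 × 0.5 × 7 = 3.5 kt.
Corrected V ≈ 120.7 kt → 121 kt.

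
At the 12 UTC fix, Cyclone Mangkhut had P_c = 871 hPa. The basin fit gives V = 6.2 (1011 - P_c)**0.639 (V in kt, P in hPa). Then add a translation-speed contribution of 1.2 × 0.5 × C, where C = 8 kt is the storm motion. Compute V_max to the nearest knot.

151 kt

ΔP = 1011 − 871 = 140 hPa.
140^0.639 ≈ 23.517.
V ≈ 6.2 × 23.517 ≈ 145.8 kt.
Translation term: 1.2 × 0.5 × 8 = 4.8 kt.
Corrected V ≈ 150.6 kt → 151 kt.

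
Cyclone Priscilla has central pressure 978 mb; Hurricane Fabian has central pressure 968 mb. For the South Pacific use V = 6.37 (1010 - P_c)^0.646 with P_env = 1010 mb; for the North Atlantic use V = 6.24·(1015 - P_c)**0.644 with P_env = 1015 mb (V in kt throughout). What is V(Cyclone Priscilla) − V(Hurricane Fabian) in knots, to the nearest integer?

-15 kt

Cyclone Priscilla: ΔP = 32; V ≈ 6.37 × 32^0.646 ≈ 59.77 kt.
Hurricane Fabian: ΔP = 47; V ≈ 6.24 × 47^0.644 ≈ 74.48 kt.
Difference ≈ 59.77 − 74.48 = -14.71 → -15 kt.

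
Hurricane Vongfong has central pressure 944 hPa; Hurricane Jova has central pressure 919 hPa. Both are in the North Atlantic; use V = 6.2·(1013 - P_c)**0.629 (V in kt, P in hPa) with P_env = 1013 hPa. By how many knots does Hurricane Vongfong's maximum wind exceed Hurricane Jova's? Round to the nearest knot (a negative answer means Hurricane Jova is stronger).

Hurricane Vongfong: ΔP = 69; V ≈ 6.2 × 69^0.629 ≈ 88.93 kt.
Hurricane Jova: ΔP = 94; V ≈ 6.2 × 94^0.629 ≈ 108.02 kt.
Difference ≈ 88.93 − 108.02 = -19.09 → -19 kt.

-19 kt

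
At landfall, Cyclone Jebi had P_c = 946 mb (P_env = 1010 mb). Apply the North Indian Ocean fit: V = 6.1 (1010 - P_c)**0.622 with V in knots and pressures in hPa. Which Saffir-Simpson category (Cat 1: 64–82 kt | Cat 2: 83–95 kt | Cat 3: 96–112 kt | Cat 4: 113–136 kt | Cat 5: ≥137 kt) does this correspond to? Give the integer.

1

ΔP = 1010 − 946 = 64 mb.
V ≈ 6.1 × 64^0.622 = 6.1 × 13.29 ≈ 81 kt.
81 kt falls in the Category 1 band.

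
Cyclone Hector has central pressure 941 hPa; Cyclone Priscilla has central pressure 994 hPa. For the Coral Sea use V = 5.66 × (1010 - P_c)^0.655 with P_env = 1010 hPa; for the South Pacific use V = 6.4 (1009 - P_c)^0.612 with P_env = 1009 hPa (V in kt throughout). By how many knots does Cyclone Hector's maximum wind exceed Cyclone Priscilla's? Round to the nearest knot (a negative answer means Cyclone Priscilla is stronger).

Cyclone Hector: ΔP = 69; V ≈ 5.66 × 69^0.655 ≈ 90.63 kt.
Cyclone Priscilla: ΔP = 15; V ≈ 6.4 × 15^0.612 ≈ 33.57 kt.
Difference ≈ 90.63 − 33.57 = 57.06 → 57 kt.

57 kt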